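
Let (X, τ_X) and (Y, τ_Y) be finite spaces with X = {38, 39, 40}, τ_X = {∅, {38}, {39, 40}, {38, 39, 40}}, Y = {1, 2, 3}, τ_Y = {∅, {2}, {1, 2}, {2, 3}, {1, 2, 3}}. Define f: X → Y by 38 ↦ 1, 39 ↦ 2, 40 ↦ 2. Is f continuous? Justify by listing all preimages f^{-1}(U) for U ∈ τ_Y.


f IS continuous.

Compute f^{-1}(U) for each U ∈ τ_Y:
  U = ∅: f^{-1}(U) = ∅ ∈ τ_X ✓.
  U = {2}: f^{-1}(U) = {39, 40} ∈ τ_X ✓.
  U = {1, 2}: f^{-1}(U) = {38, 39, 40} ∈ τ_X ✓.
  U = {2, 3}: f^{-1}(U) = {39, 40} ∈ τ_X ✓.
  U = {1, 2, 3}: f^{-1}(U) = {38, 39, 40} ∈ τ_X ✓.
Every preimage lies in τ_X, so f IS continuous.


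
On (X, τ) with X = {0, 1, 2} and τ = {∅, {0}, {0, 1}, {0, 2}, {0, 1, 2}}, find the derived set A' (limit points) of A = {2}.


A' = ∅

For each x ∈ X, list the open sets U ∈ τ with x ∈ U, then check whether U ∩ (A ∖ {x}) ≠ ∅ for every such U.
  x = 0: open {0} ∋ x has {0} ∩ (A ∖ {0}) = ∅, so x is NOT a limit point.
  x = 1: open {0, 1} ∋ x has {0, 1} ∩ (A ∖ {1}) = ∅, so x is NOT a limit point.
  x = 2: open {0, 2} ∋ x has {0, 2} ∩ (A ∖ {2}) = ∅, so x is NOT a limit point.
Collecting: A' = ∅.


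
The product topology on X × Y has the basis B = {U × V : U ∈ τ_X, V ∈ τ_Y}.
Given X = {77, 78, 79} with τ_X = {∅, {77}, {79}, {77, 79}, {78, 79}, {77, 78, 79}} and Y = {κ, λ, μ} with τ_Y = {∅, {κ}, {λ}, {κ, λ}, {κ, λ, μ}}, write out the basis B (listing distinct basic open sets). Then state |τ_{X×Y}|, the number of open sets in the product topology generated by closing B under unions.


Basis B = {∅ × ∅, {77} × {κ}, {77} × {λ}, {79} × {κ}, {79} × {λ}, {77} × {κ, λ}, {77, 79} × {κ}, {77, 79} × {λ}, {78, 79} × {κ}, {78, 79} × {λ}, {79} × {κ, λ}, {77} × {κ, λ, μ}, {77, 78, 79} × {κ}, {77, 78, 79} × {λ}, {79} × {κ, λ, μ}, {77, 79} × {κ, λ}, {78, 79} × {κ, λ}, {77, 79} × {κ, λ, μ}, {77, 78, 79} × {κ, λ}, {78, 79} × {κ, λ, μ}, {77, 78, 79} × {κ, λ, μ}}; |τ_{X×Y}| = 70.

Enumerate products U × V with U ∈ τ_X, V ∈ τ_Y (deduplicated):
  ∅ × ∅ = {} (∅)
  {77} × {κ} = {(77,κ)}
  {77} × {λ} = {(77,λ)}
  {79} × {κ} = {(79,κ)}
  {79} × {λ} = {(79,λ)}
  {77} × {κ, λ} = {(77,κ), (77,λ)}
  {77, 79} × {κ} = {(77,κ), (79,κ)}
  {77, 79} × {λ} = {(77,λ), (79,λ)}
  {78, 79} × {κ} = {(78,κ), (79,κ)}
  {78, 79} × {λ} = {(78,λ), (79,λ)}
  {79} × {κ, λ} = {(79,κ), (79,λ)}
  {77} × {κ, λ, μ} = {(77,κ), (77,λ), (77,μ)}
  {77, 78, 79} × {κ} = {(77,κ), (78,κ), (79,κ)}
  {77, 78, 79} × {λ} = {(77,λ), (78,λ), (79,λ)}
  {79} × {κ, λ, μ} = {(79,κ), (79,λ), (79,μ)}
  {77, 79} × {κ, λ} = {(77,κ), (77,λ), (79,κ), (79,λ)}
  {78, 79} × {κ, λ} = {(78,κ), (78,λ), (79,κ), (79,λ)}
  {77, 79} × {κ, λ, μ} = {(77,κ), (77,λ), (77,μ), (79,κ), (79,λ), (79,μ)}
  {77, 78, 79} × {κ, λ} = {(77,κ), (77,λ), (78,κ), (78,λ), (79,κ), (79,λ)}
  {78, 79} × {κ, λ, μ} = {(78,κ), (78,λ), (78,μ), (79,κ), (79,λ), (79,μ)}
  {77, 78, 79} × {κ, λ, μ} = {(77,κ), (77,λ), (77,μ), (78,κ), (78,λ), (78,μ), (79,κ), (79,λ), (79,μ)}
These 21 distinct sets form the basis B.
Close under arbitrary unions to get τ_{X×Y}; counting gives |τ_{X×Y}| = 70.


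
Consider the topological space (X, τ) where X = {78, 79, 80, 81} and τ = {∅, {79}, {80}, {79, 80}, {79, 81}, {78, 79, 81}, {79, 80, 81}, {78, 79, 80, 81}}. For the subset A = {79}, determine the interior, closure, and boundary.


int(A) = {79}, cl(A) = {78, 79, 81}, ∂A = {78, 81}.

Closed sets in (X, τ) are complements of opens:
  closed(X, τ) = {∅, {78}, {80}, {78, 80}, {78, 81}, {78, 79, 81}, {78, 80, 81}, {78, 79, 80, 81}}.
int(A) = ⋃ {U ∈ τ : U ⊆ A}. Opens contained in A: ∅, {79}.
Taking the union of these: int(A) = {79}.
cl(A) = ⋂ {C closed : A ⊆ C}. Closed sets containing A: {78, 79, 81}, {78, 79, 80, 81}.
Intersecting these: cl(A) = {78, 79, 81}.
∂A = cl(A) ∖ int(A) = {78, 79, 81} ∖ {79} = {78, 81}.


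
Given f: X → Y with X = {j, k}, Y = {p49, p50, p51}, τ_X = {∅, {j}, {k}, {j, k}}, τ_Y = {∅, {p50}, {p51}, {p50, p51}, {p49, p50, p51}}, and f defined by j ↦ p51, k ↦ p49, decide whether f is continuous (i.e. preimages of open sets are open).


f IS continuous.

Compute f^{-1}(U) for each U ∈ τ_Y:
  U = ∅: f^{-1}(U) = ∅ ∈ τ_X ✓.
  U = {p50}: f^{-1}(U) = ∅ ∈ τ_X ✓.
  U = {p51}: f^{-1}(U) = {j} ∈ τ_X ✓.
  U = {p50, p51}: f^{-1}(U) = {j} ∈ τ_X ✓.
  U = {p49, p50, p51}: f^{-1}(U) = {j, k} ∈ τ_X ✓.
Every preimage lies in τ_X, so f IS continuous.


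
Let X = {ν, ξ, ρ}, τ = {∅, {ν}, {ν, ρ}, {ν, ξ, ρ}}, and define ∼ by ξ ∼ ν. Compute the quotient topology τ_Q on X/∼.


X/∼ = {[ν=ξ], [ρ]}; |τ_Q| = 2.

Equivalence classes: [ν=ξ], [ρ].
Quotient map π: X → X/∼ sends ν ↦ [ν=ξ], ξ ↦ [ν=ξ], ρ ↦ [ρ].
For each subset V ⊆ X/∼, compute π^{-1}(V) ⊆ X and check whether π^{-1}(V) ∈ τ. V is open in τ_Q iff π^{-1}(V) ∈ τ.
  V = {}: π^{-1}(V) = ∅ ∈ τ ✓.
  V = {[ν=ξ]}: π^{-1}(V) = {ν, ξ} ∉ τ ✗.
  V = {[ρ]}: π^{-1}(V) = {ρ} ∉ τ ✗.
  V = {[ν=ξ], [ρ]}: π^{-1}(V) = {ν, ξ, ρ} ∈ τ ✓.
Open sets in the quotient: τ_Q = {{}, {[ν=ξ], [ρ]}} (2 elements).


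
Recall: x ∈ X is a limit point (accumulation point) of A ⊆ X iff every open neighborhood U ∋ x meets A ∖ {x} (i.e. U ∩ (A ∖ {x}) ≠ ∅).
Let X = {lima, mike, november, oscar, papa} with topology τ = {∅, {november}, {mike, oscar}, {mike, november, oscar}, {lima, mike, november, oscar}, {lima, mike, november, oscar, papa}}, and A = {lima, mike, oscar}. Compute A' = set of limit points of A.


A' = {lima, mike, oscar, papa}

For each x ∈ X, list the open sets U ∈ τ with x ∈ U, then check whether U ∩ (A ∖ {x}) ≠ ∅ for every such U.
  x = lima: opens ∋ x are {lima, mike, november, oscar}, {lima, mike, november, oscar, papa}; each meets A ∖ {lima}, so x IS a limit point.
  x = mike: opens ∋ x are {mike, oscar}, {mike, november, oscar}, {lima, mike, november, oscar}, {lima, mike, november, oscar, papa}; each meets A ∖ {mike}, so x IS a limit point.
  x = november: open {november} ∋ x has {november} ∩ (A ∖ {november}) = ∅, so x is NOT a limit point.
  x = oscar: opens ∋ x are {mike, oscar}, {mike, november, oscar}, {lima, mike, november, oscar}, {lima, mike, november, oscar, papa}; each meets A ∖ {oscar}, so x IS a limit point.
  x = papa: opens ∋ x are {lima, mike, november, oscar, papa}; each meets A ∖ {papa}, so x IS a limit point.
Collecting: A' = {lima, mike, oscar, papa}.


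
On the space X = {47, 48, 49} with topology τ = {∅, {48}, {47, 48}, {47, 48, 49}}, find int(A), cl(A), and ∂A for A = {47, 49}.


int(A) = ∅, cl(A) = {47, 49}, ∂A = {47, 49}.

Closed sets in (X, τ) are complements of opens:
  closed(X, τ) = {∅, {49}, {47, 49}, {47, 48, 49}}.
int(A) = ⋃ {U ∈ τ : U ⊆ A}. Opens contained in A: ∅.
Taking the union of these: int(A) = ∅.
cl(A) = ⋂ {C closed : A ⊆ C}. Closed sets containing A: {47, 49}, {47, 48, 49}.
Intersecting these: cl(A) = {47, 49}.
∂A = cl(A) ∖ int(A) = {47, 49} ∖ ∅ = {47, 49}.


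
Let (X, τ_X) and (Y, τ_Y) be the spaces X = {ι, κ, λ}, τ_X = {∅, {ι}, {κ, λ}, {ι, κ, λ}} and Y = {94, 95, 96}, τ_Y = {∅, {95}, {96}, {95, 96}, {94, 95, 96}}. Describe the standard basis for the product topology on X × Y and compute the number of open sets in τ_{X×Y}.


Basis B = {∅ × ∅, {ι} × {95}, {ι} × {96}, {ι} × {95, 96}, {κ, λ} × {95}, {κ, λ} × {96}, {ι} × {94, 95, 96}, {ι, κ, λ} × {95}, {ι, κ, λ} × {96}, {κ, λ} × {95, 96}, {ι, κ, λ} × {95, 96}, {κ, λ} × {94, 95, 96}, {ι, κ, λ} × {94, 95, 96}}; |τ_{X×Y}| = 25.

Enumerate products U × V with U ∈ τ_X, V ∈ τ_Y (deduplicated):
  ∅ × ∅ = {} (∅)
  {ι} × {95} = {(ι,95)}
  {ι} × {96} = {(ι,96)}
  {ι} × {95, 96} = {(ι,95), (ι,96)}
  {κ, λ} × {95} = {(κ,95), (λ,95)}
  {κ, λ} × {96} = {(κ,96), (λ,96)}
  {ι} × {94, 95, 96} = {(ι,94), (ι,95), (ι,96)}
  {ι, κ, λ} × {95} = {(ι,95), (κ,95), (λ,95)}
  {ι, κ, λ} × {96} = {(ι,96), (κ,96), (λ,96)}
  {κ, λ} × {95, 96} = {(κ,95), (κ,96), (λ,95), (λ,96)}
  {ι, κ, λ} × {95, 96} = {(ι,95), (ι,96), (κ,95), (κ,96), (λ,95), (λ,96)}
  {κ, λ} × {94, 95, 96} = {(κ,94), (κ,95), (κ,96), (λ,94), (λ,95), (λ,96)}
  {ι, κ, λ} × {94, 95, 96} = {(ι,94), (ι,95), (ι,96), (κ,94), (κ,95), (κ,96), (λ,94), (λ,95), (λ,96)}
These 13 distinct sets form the basis B.
Close under arbitrary unions to get τ_{X×Y}; counting gives |τ_{X×Y}| = 25.


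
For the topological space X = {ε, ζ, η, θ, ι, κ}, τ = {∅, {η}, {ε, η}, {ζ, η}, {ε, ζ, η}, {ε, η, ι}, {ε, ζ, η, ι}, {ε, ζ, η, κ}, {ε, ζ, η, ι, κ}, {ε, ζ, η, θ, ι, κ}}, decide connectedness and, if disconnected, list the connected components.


(X, τ) is connected.

Find clopen sets (U ∈ τ with X ∖ U ∈ τ):
  U = ∅, X ∖ U = {ε, ζ, η, θ, ι, κ} — both open, so U is clopen.
  U = {ε, ζ, η, θ, ι, κ}, X ∖ U = ∅ — both open, so U is clopen.
Only trivial clopens (∅ and X) exist, so (X, τ) is connected.
Compute connected components by grouping points that agree on all clopens:
  component: {ε, ζ, η, θ, ι, κ}


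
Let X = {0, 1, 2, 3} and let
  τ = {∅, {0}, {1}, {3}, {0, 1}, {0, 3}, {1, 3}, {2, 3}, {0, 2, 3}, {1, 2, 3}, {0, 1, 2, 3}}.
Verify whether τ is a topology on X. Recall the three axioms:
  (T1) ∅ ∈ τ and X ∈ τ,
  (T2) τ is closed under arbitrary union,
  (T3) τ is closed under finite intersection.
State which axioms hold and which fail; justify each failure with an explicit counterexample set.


τ is NOT a topology on X.

Axiom (T1): ∅ ∈ τ? Yes; X ∈ τ? Yes.
Axiom (T2/T3): check pairwise unions and intersections of members of τ.
Counterexample for (T2): {0} ∪ {1, 3} = {0, 1, 3} ∉ τ. Therefore τ is NOT a topology.


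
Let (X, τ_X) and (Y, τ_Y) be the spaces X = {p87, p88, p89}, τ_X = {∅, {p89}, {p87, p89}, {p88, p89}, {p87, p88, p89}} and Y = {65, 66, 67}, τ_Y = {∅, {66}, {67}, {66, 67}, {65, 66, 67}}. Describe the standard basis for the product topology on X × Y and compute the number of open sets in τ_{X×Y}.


Basis B = {∅ × ∅, {p89} × {66}, {p89} × {67}, {p87, p89} × {66}, {p87, p89} × {67}, {p88, p89} × {66}, {p88, p89} × {67}, {p89} × {66, 67}, {p87, p88, p89} × {66}, {p87, p88, p89} × {67}, {p89} × {65, 66, 67}, {p87, p89} × {66, 67}, {p88, p89} × {66, 67}, {p87, p89} × {65, 66, 67}, {p87, p88, p89} × {66, 67}, {p88, p89} × {65, 66, 67}, {p87, p88, p89} × {65, 66, 67}}; |τ_{X×Y}| = 50.

Enumerate products U × V with U ∈ τ_X, V ∈ τ_Y (deduplicated):
  ∅ × ∅ = {} (∅)
  {p89} × {66} = {(p89,66)}
  {p89} × {67} = {(p89,67)}
  {p87, p89} × {66} = {(p87,66), (p89,66)}
  {p87, p89} × {67} = {(p87,67), (p89,67)}
  {p88, p89} × {66} = {(p88,66), (p89,66)}
  {p88, p89} × {67} = {(p88,67), (p89,67)}
  {p89} × {66, 67} = {(p89,66), (p89,67)}
  {p87, p88, p89} × {66} = {(p87,66), (p88,66), (p89,66)}
  {p87, p88, p89} × {67} = {(p87,67), (p88,67), (p89,67)}
  {p89} × {65, 66, 67} = {(p89,65), (p89,66), (p89,67)}
  {p87, p89} × {66, 67} = {(p87,66), (p87,67), (p89,66), (p89,67)}
  {p88, p89} × {66, 67} = {(p88,66), (p88,67), (p89,66), (p89,67)}
  {p87, p89} × {65, 66, 67} = {(p87,65), (p87,66), (p87,67), (p89,65), (p89,66), (p89,67)}
  {p87, p88, p89} × {66, 67} = {(p87,66), (p87,67), (p88,66), (p88,67), (p89,66), (p89,67)}
  {p88, p89} × {65, 66, 67} = {(p88,65), (p88,66), (p88,67), (p89,65), (p89,66), (p89,67)}
  {p87, p88, p89} × {65, 66, 67} = {(p87,65), (p87,66), (p87,67), (p88,65), (p88,66), (p88,67), (p89,65), (p89,66), (p89,67)}
These 17 distinct sets form the basis B.
Close under arbitrary unions to get τ_{X×Y}; counting gives |τ_{X×Y}| = 50.


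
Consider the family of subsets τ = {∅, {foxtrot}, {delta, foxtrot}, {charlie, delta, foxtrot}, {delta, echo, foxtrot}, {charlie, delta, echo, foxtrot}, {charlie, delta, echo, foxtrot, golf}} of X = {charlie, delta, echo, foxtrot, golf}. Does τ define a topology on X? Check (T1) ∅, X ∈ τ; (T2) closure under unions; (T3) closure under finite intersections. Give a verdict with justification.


τ IS a topology on X.

Axiom (T1): ∅ ∈ τ? Yes; X ∈ τ? Yes.
Axiom (T2/T3): check pairwise unions and intersections of members of τ.
All pairwise intersections and unions checked — each lies in τ. Therefore τ satisfies (T1), (T2), (T3): it IS a topology on X.


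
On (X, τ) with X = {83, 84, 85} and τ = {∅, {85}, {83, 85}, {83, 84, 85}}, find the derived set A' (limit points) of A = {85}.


A' = {83, 84}

For each x ∈ X, list the open sets U ∈ τ with x ∈ U, then check whether U ∩ (A ∖ {x}) ≠ ∅ for every such U.
  x = 83: opens ∋ x are {83, 85}, {83, 84, 85}; each meets A ∖ {83}, so x IS a limit point.
  x = 84: opens ∋ x are {83, 84, 85}; each meets A ∖ {84}, so x IS a limit point.
  x = 85: open {85} ∋ x has {85} ∩ (A ∖ {85}) = ∅, so x is NOT a limit point.
Collecting: A' = {83, 84}.


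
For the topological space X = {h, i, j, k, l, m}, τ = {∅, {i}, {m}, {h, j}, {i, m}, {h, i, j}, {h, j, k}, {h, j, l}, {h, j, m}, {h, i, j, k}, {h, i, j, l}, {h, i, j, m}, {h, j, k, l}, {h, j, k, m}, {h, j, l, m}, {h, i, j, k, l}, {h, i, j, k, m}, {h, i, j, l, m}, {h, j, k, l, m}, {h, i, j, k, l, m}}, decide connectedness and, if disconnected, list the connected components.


(X, τ) is disconnected; components = [{i}, {m}, {h, j, k, l}].

Find clopen sets (U ∈ τ with X ∖ U ∈ τ):
  U = ∅, X ∖ U = {h, i, j, k, l, m} — both open, so U is clopen.
  U = {i}, X ∖ U = {h, j, k, l, m} — both open, so U is clopen.
  U = {m}, X ∖ U = {h, i, j, k, l} — both open, so U is clopen.
  U = {i, m}, X ∖ U = {h, j, k, l} — both open, so U is clopen.
  U = {h, j, k, l}, X ∖ U = {i, m} — both open, so U is clopen.
  U = {h, i, j, k, l}, X ∖ U = {m} — both open, so U is clopen.
  U = {h, j, k, l, m}, X ∖ U = {i} — both open, so U is clopen.
  U = {h, i, j, k, l, m}, X ∖ U = ∅ — both open, so U is clopen.
Nontrivial clopen(s) exist: e.g. {i}. So (X, τ) is disconnected.
Compute connected components by grouping points that agree on all clopens:
  component: {i}
  component: {m}
  component: {h, j, k, l}


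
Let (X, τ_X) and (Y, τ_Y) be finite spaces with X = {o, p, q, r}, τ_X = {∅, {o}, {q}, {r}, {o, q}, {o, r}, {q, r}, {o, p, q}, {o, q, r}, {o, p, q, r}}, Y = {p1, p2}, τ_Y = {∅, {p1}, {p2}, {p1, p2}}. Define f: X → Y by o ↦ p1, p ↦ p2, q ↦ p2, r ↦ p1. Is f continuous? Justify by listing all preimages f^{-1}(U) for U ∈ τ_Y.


f is NOT continuous.

Compute f^{-1}(U) for each U ∈ τ_Y:
  U = ∅: f^{-1}(U) = ∅ ∈ τ_X ✓.
  U = {p1}: f^{-1}(U) = {o, r} ∈ τ_X ✓.
  U = {p2}: f^{-1}(U) = {p, q} ∉ τ_X ✗.
  U = {p1, p2}: f^{-1}(U) = {o, p, q, r} ∈ τ_X ✓.
Found U = {p2} with f^{-1}(U) = {p, q} not in τ_X. Therefore f is NOT continuous.


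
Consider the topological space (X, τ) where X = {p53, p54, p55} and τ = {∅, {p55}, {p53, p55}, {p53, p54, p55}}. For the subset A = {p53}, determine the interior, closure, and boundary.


int(A) = ∅, cl(A) = {p53, p54}, ∂A = {p53, p54}.

Closed sets in (X, τ) are complements of opens:
  closed(X, τ) = {∅, {p54}, {p53, p54}, {p53, p54, p55}}.
int(A) = ⋃ {U ∈ τ : U ⊆ A}. Opens contained in A: ∅.
Taking the union of these: int(A) = ∅.
cl(A) = ⋂ {C closed : A ⊆ C}. Closed sets containing A: {p53, p54}, {p53, p54, p55}.
Intersecting these: cl(A) = {p53, p54}.
∂A = cl(A) ∖ int(A) = {p53, p54} ∖ ∅ = {p53, p54}.


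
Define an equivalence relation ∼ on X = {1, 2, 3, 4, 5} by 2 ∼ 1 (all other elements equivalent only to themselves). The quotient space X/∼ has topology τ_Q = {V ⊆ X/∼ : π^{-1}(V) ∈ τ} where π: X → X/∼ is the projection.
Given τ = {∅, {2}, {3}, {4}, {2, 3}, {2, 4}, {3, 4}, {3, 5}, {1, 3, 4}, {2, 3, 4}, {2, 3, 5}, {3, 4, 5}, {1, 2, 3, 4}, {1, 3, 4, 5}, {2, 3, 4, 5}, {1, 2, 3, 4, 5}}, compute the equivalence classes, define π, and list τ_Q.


X/∼ = {[1=2], [3], [4], [5]}; |τ_Q| = 8.

Equivalence classes: [1=2], [3], [4], [5].
Quotient map π: X → X/∼ sends 1 ↦ [1=2], 2 ↦ [1=2], 3 ↦ [3], 4 ↦ [4], 5 ↦ [5].
For each subset V ⊆ X/∼, compute π^{-1}(V) ⊆ X and check whether π^{-1}(V) ∈ τ. V is open in τ_Q iff π^{-1}(V) ∈ τ.
  V = {}: π^{-1}(V) = ∅ ∈ τ ✓.
  V = {[1=2]}: π^{-1}(V) = {1, 2} ∉ τ ✗.
  V = {[3]}: π^{-1}(V) = {3} ∈ τ ✓.
  V = {[1=2], [3]}: π^{-1}(V) = {1, 2, 3} ∉ τ ✗.
  V = {[4]}: π^{-1}(V) = {4} ∈ τ ✓.
  V = {[1=2], [4]}: π^{-1}(V) = {1, 2, 4} ∉ τ ✗.
  V = {[3], [4]}: π^{-1}(V) = {3, 4} ∈ τ ✓.
  V = {[1=2], [3], [4]}: π^{-1}(V) = {1, 2, 3, 4} ∈ τ ✓.
  V = {[5]}: π^{-1}(V) = {5} ∉ τ ✗.
  V = {[1=2], [5]}: π^{-1}(V) = {1, 2, 5} ∉ τ ✗.
  V = {[3], [5]}: π^{-1}(V) = {3, 5} ∈ τ ✓.
  V = {[1=2], [3], [5]}: π^{-1}(V) = {1, 2, 3, 5} ∉ τ ✗.
  V = {[4], [5]}: π^{-1}(V) = {4, 5} ∉ τ ✗.
  V = {[1=2], [4], [5]}: π^{-1}(V) = {1, 2, 4, 5} ∉ τ ✗.
  V = {[3], [4], [5]}: π^{-1}(V) = {3, 4, 5} ∈ τ ✓.
  V = {[1=2], [3], [4], [5]}: π^{-1}(V) = {1, 2, 3, 4, 5} ∈ τ ✓.
Open sets in the quotient: τ_Q = {{}, {[3]}, {[4]}, {[3], [4]}, {[1=2], [3], [4]}, {[3], [5]}, {[3], [4], [5]}, {[1=2], [3], [4], [5]}} (8 elements).


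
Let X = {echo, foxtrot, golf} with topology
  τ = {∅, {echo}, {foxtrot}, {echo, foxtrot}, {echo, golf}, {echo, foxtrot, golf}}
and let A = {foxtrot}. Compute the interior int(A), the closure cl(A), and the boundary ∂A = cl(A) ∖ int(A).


int(A) = {foxtrot}, cl(A) = {foxtrot}, ∂A = ∅.

Closed sets in (X, τ) are complements of opens:
  closed(X, τ) = {∅, {foxtrot}, {golf}, {echo, golf}, {foxtrot, golf}, {echo, foxtrot, golf}}.
int(A) = ⋃ {U ∈ τ : U ⊆ A}. Opens contained in A: ∅, {foxtrot}.
Taking the union of these: int(A) = {foxtrot}.
cl(A) = ⋂ {C closed : A ⊆ C}. Closed sets containing A: {foxtrot}, {foxtrot, golf}, {echo, foxtrot, golf}.
Intersecting these: cl(A) = {foxtrot}.
∂A = cl(A) ∖ int(A) = {foxtrot} ∖ {foxtrot} = ∅.


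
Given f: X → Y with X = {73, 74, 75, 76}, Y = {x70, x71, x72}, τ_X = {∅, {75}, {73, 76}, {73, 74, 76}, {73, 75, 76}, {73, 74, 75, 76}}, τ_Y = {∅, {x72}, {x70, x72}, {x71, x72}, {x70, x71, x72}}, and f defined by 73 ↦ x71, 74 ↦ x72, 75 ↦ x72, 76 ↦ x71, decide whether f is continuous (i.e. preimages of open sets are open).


f is NOT continuous.

Compute f^{-1}(U) for each U ∈ τ_Y:
  U = ∅: f^{-1}(U) = ∅ ∈ τ_X ✓.
  U = {x72}: f^{-1}(U) = {74, 75} ∉ τ_X ✗.
  U = {x70, x72}: f^{-1}(U) = {74, 75} ∉ τ_X ✗.
  U = {x71, x72}: f^{-1}(U) = {73, 74, 75, 76} ∈ τ_X ✓.
  U = {x70, x71, x72}: f^{-1}(U) = {73, 74, 75, 76} ∈ τ_X ✓.
Found U = {x72} with f^{-1}(U) = {74, 75} not in τ_X. Therefore f is NOT continuous.


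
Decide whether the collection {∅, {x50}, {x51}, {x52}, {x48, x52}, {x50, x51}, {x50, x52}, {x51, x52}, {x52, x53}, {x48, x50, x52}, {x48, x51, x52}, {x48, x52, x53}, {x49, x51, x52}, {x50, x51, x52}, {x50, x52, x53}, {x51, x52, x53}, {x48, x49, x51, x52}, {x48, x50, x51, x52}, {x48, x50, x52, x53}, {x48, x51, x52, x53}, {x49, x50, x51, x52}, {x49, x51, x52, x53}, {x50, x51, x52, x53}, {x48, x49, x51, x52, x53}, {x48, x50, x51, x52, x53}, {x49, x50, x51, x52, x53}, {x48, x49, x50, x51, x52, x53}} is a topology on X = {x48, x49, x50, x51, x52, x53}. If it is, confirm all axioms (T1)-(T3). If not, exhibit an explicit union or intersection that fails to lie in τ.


τ is NOT a topology on X.

Axiom (T1): ∅ ∈ τ? Yes; X ∈ τ? Yes.
Axiom (T2/T3): check pairwise unions and intersections of members of τ.
Counterexample for (T2): {x50} ∪ {x48, x49, x51, x52} = {x48, x49, x50, x51, x52} ∉ τ. Therefore τ is NOT a topology.


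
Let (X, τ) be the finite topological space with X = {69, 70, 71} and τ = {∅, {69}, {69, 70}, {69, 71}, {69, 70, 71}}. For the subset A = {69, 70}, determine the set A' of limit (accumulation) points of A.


A' = {70, 71}

For each x ∈ X, list the open sets U ∈ τ with x ∈ U, then check whether U ∩ (A ∖ {x}) ≠ ∅ for every such U.
  x = 69: open {69} ∋ x has {69} ∩ (A ∖ {69}) = ∅, so x is NOT a limit point.
  x = 70: opens ∋ x are {69, 70}, {69, 70, 71}; each meets A ∖ {70}, so x IS a limit point.
  x = 71: opens ∋ x are {69, 71}, {69, 70, 71}; each meets A ∖ {71}, so x IS a limit point.
Collecting: A' = {70, 71}.


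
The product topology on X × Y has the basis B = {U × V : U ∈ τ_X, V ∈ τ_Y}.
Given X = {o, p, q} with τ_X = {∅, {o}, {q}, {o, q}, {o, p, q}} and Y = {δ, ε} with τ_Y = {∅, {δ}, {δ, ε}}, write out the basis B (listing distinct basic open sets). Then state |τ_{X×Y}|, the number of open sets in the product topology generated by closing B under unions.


Basis B = {∅ × ∅, {o} × {δ}, {q} × {δ}, {o} × {δ, ε}, {o, q} × {δ}, {q} × {δ, ε}, {o, p, q} × {δ}, {o, q} × {δ, ε}, {o, p, q} × {δ, ε}}; |τ_{X×Y}| = 14.

Enumerate products U × V with U ∈ τ_X, V ∈ τ_Y (deduplicated):
  ∅ × ∅ = {} (∅)
  {o} × {δ} = {(o,δ)}
  {q} × {δ} = {(q,δ)}
  {o} × {δ, ε} = {(o,δ), (o,ε)}
  {o, q} × {δ} = {(o,δ), (q,δ)}
  {q} × {δ, ε} = {(q,δ), (q,ε)}
  {o, p, q} × {δ} = {(o,δ), (p,δ), (q,δ)}
  {o, q} × {δ, ε} = {(o,δ), (o,ε), (q,δ), (q,ε)}
  {o, p, q} × {δ, ε} = {(o,δ), (o,ε), (p,δ), (p,ε), (q,δ), (q,ε)}
These 9 distinct sets form the basis B.
Close under arbitrary unions to get τ_{X×Y}; counting gives |τ_{X×Y}| = 14.


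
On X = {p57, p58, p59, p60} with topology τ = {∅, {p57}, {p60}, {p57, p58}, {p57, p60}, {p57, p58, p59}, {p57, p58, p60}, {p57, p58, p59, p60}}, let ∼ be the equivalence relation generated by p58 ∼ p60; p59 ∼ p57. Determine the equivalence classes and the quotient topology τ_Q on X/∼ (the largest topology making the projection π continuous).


X/∼ = {[p57=p59], [p58=p60]}; |τ_Q| = 2.

Equivalence classes: [p57=p59], [p58=p60].
Quotient map π: X → X/∼ sends p57 ↦ [p57=p59], p58 ↦ [p58=p60], p59 ↦ [p57=p59], p60 ↦ [p58=p60].
For each subset V ⊆ X/∼, compute π^{-1}(V) ⊆ X and check whether π^{-1}(V) ∈ τ. V is open in τ_Q iff π^{-1}(V) ∈ τ.
  V = {}: π^{-1}(V) = ∅ ∈ τ ✓.
  V = {[p57=p59]}: π^{-1}(V) = {p57, p59} ∉ τ ✗.
  V = {[p58=p60]}: π^{-1}(V) = {p58, p60} ∉ τ ✗.
  V = {[p57=p59], [p58=p60]}: π^{-1}(V) = {p57, p58, p59, p60} ∈ τ ✓.
Open sets in the quotient: τ_Q = {{}, {[p57=p59], [p58=p60]}} (2 elements).


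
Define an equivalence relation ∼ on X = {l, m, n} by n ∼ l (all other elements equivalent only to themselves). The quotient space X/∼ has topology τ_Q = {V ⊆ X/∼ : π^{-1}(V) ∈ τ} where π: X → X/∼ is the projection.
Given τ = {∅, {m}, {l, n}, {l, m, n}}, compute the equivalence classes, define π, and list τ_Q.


X/∼ = {[l=n], [m]}; |τ_Q| = 4.

Equivalence classes: [l=n], [m].
Quotient map π: X → X/∼ sends l ↦ [l=n], m ↦ [m], n ↦ [l=n].
For each subset V ⊆ X/∼, compute π^{-1}(V) ⊆ X and check whether π^{-1}(V) ∈ τ. V is open in τ_Q iff π^{-1}(V) ∈ τ.
  V = {}: π^{-1}(V) = ∅ ∈ τ ✓.
  V = {[l=n]}: π^{-1}(V) = {l, n} ∈ τ ✓.
  V = {[m]}: π^{-1}(V) = {m} ∈ τ ✓.
  V = {[l=n], [m]}: π^{-1}(V) = {l, m, n} ∈ τ ✓.
Open sets in the quotient: τ_Q = {{}, {[l=n]}, {[m]}, {[l=n], [m]}} (4 elements).


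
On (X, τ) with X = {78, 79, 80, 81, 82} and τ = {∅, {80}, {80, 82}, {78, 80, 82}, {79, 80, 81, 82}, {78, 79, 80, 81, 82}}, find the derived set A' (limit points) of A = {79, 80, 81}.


A' = {78, 79, 81, 82}

For each x ∈ X, list the open sets U ∈ τ with x ∈ U, then check whether U ∩ (A ∖ {x}) ≠ ∅ for every such U.
  x = 78: opens ∋ x are {78, 80, 82}, {78, 79, 80, 81, 82}; each meets A ∖ {78}, so x IS a limit point.
  x = 79: opens ∋ x are {79, 80, 81, 82}, {78, 79, 80, 81, 82}; each meets A ∖ {79}, so x IS a limit point.
  x = 80: open {80} ∋ x has {80} ∩ (A ∖ {80}) = ∅, so x is NOT a limit point.
  x = 81: opens ∋ x are {79, 80, 81, 82}, {78, 79, 80, 81, 82}; each meets A ∖ {81}, so x IS a limit point.
  x = 82: opens ∋ x are {80, 82}, {78, 80, 82}, {79, 80, 81, 82}, {78, 79, 80, 81, 82}; each meets A ∖ {82}, so x IS a limit point.
Collecting: A' = {78, 79, 81, 82}.


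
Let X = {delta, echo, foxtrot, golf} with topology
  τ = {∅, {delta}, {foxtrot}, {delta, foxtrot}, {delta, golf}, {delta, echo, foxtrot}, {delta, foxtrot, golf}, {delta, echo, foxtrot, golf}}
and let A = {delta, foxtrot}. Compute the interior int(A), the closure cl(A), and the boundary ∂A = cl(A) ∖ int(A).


int(A) = {delta, foxtrot}, cl(A) = {delta, echo, foxtrot, golf}, ∂A = {echo, golf}.

Closed sets in (X, τ) are complements of opens:
  closed(X, τ) = {∅, {echo}, {golf}, {echo, foxtrot}, {echo, golf}, {delta, echo, golf}, {echo, foxtrot, golf}, {delta, echo, foxtrot, golf}}.
int(A) = ⋃ {U ∈ τ : U ⊆ A}. Opens contained in A: ∅, {delta}, {foxtrot}, {delta, foxtrot}.
Taking the union of these: int(A) = {delta, foxtrot}.
cl(A) = ⋂ {C closed : A ⊆ C}. Closed sets containing A: {delta, echo, foxtrot, golf}.
Intersecting these: cl(A) = {delta, echo, foxtrot, golf}.
∂A = cl(A) ∖ int(A) = {delta, echo, foxtrot, golf} ∖ {delta, foxtrot} = {echo, golf}.


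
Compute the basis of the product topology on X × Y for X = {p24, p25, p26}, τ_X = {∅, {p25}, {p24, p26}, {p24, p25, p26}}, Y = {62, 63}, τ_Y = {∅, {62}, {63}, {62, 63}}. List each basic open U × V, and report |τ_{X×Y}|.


Basis B = {∅ × ∅, {p25} × {62}, {p25} × {63}, {p24, p26} × {62}, {p24, p26} × {63}, {p25} × {62, 63}, {p24, p25, p26} × {62}, {p24, p25, p26} × {63}, {p24, p26} × {62, 63}, {p24, p25, p26} × {62, 63}}; |τ_{X×Y}| = 16.

Enumerate products U × V with U ∈ τ_X, V ∈ τ_Y (deduplicated):
  ∅ × ∅ = {} (∅)
  {p25} × {62} = {(p25,62)}
  {p25} × {63} = {(p25,63)}
  {p24, p26} × {62} = {(p24,62), (p26,62)}
  {p24, p26} × {63} = {(p24,63), (p26,63)}
  {p25} × {62, 63} = {(p25,62), (p25,63)}
  {p24, p25, p26} × {62} = {(p24,62), (p25,62), (p26,62)}
  {p24, p25, p26} × {63} = {(p24,63), (p25,63), (p26,63)}
  {p24, p26} × {62, 63} = {(p24,62), (p24,63), (p26,62), (p26,63)}
  {p24, p25, p26} × {62, 63} = {(p24,62), (p24,63), (p25,62), (p25,63), (p26,62), (p26,63)}
These 10 distinct sets form the basis B.
Close under arbitrary unions to get τ_{X×Y}; counting gives |τ_{X×Y}| = 16.


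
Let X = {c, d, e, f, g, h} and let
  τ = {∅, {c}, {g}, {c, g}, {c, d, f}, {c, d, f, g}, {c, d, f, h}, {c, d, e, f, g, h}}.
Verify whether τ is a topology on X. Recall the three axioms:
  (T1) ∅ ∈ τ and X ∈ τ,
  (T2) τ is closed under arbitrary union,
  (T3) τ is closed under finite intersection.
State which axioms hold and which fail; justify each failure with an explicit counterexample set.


τ is NOT a topology on X.

Axiom (T1): ∅ ∈ τ? Yes; X ∈ τ? Yes.
Axiom (T2/T3): check pairwise unions and intersections of members of τ.
Counterexample for (T2): {g} ∪ {c, d, f, h} = {c, d, f, g, h} ∉ τ. Therefore τ is NOT a topology.


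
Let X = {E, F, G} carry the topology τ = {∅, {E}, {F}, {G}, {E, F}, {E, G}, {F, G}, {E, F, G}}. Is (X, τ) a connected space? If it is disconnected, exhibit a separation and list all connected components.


(X, τ) is disconnected; components = [{E}, {F}, {G}].

Find clopen sets (U ∈ τ with X ∖ U ∈ τ):
  U = ∅, X ∖ U = {E, F, G} — both open, so U is clopen.
  U = {E}, X ∖ U = {F, G} — both open, so U is clopen.
  U = {F}, X ∖ U = {E, G} — both open, so U is clopen.
  U = {G}, X ∖ U = {E, F} — both open, so U is clopen.
  U = {E, F}, X ∖ U = {G} — both open, so U is clopen.
  U = {E, G}, X ∖ U = {F} — both open, so U is clopen.
  U = {F, G}, X ∖ U = {E} — both open, so U is clopen.
  U = {E, F, G}, X ∖ U = ∅ — both open, so U is clopen.
Nontrivial clopen(s) exist: e.g. {F}. So (X, τ) is disconnected.
Compute connected components by grouping points that agree on all clopens:
  component: {E}
  component: {F}
  component: {G}


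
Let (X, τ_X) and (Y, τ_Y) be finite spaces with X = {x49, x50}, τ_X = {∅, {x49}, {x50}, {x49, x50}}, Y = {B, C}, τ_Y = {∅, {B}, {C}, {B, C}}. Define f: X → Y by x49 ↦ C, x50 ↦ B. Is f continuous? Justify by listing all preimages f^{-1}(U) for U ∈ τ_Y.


f IS continuous.

Compute f^{-1}(U) for each U ∈ τ_Y:
  U = ∅: f^{-1}(U) = ∅ ∈ τ_X ✓.
  U = {B}: f^{-1}(U) = {x50} ∈ τ_X ✓.
  U = {C}: f^{-1}(U) = {x49} ∈ τ_X ✓.
  U = {B, C}: f^{-1}(U) = {x49, x50} ∈ τ_X ✓.
Every preimage lies in τ_X, so f IS continuous.


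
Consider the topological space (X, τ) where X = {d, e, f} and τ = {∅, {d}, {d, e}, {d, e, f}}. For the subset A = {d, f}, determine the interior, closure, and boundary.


int(A) = {d}, cl(A) = {d, e, f}, ∂A = {e, f}.

Closed sets in (X, τ) are complements of opens:
  closed(X, τ) = {∅, {f}, {e, f}, {d, e, f}}.
int(A) = ⋃ {U ∈ τ : U ⊆ A}. Opens contained in A: ∅, {d}.
Taking the union of these: int(A) = {d}.
cl(A) = ⋂ {C closed : A ⊆ C}. Closed sets containing A: {d, e, f}.
Intersecting these: cl(A) = {d, e, f}.
∂A = cl(A) ∖ int(A) = {d, e, f} ∖ {d} = {e, f}.


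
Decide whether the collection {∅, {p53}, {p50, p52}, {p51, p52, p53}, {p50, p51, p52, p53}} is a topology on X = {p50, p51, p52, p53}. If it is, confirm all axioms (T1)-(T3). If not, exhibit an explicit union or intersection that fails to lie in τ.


τ is NOT a topology on X.

Axiom (T1): ∅ ∈ τ? Yes; X ∈ τ? Yes.
Axiom (T2/T3): check pairwise unions and intersections of members of τ.
Counterexample for (T2): {p53} ∪ {p50, p52} = {p50, p52, p53} ∉ τ. Therefore τ is NOT a topology.


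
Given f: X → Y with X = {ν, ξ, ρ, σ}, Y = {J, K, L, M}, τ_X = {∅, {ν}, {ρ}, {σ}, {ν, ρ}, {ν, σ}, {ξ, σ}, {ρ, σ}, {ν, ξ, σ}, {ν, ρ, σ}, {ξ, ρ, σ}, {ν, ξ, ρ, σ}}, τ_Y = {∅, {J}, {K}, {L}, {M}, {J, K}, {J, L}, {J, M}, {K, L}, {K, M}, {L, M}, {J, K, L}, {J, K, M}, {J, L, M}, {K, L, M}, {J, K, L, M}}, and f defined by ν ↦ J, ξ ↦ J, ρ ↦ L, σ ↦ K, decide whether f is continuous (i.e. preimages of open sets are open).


f is NOT continuous.

Compute f^{-1}(U) for each U ∈ τ_Y:
  U = ∅: f^{-1}(U) = ∅ ∈ τ_X ✓.
  U = {J}: f^{-1}(U) = {ν, ξ} ∉ τ_X ✗.
  U = {K}: f^{-1}(U) = {σ} ∈ τ_X ✓.
  U = {L}: f^{-1}(U) = {ρ} ∈ τ_X ✓.
  U = {M}: f^{-1}(U) = ∅ ∈ τ_X ✓.
  U = {J, K}: f^{-1}(U) = {ν, ξ, σ} ∈ τ_X ✓.
  U = {J, L}: f^{-1}(U) = {ν, ξ, ρ} ∉ τ_X ✗.
  U = {J, M}: f^{-1}(U) = {ν, ξ} ∉ τ_X ✗.
  U = {K, L}: f^{-1}(U) = {ρ, σ} ∈ τ_X ✓.
  U = {K, M}: f^{-1}(U) = {σ} ∈ τ_X ✓.
  U = {L, M}: f^{-1}(U) = {ρ} ∈ τ_X ✓.
  U = {J, K, L}: f^{-1}(U) = {ν, ξ, ρ, σ} ∈ τ_X ✓.
  U = {J, K, M}: f^{-1}(U) = {ν, ξ, σ} ∈ τ_X ✓.
  U = {J, L, M}: f^{-1}(U) = {ν, ξ, ρ} ∉ τ_X ✗.
  U = {K, L, M}: f^{-1}(U) = {ρ, σ} ∈ τ_X ✓.
  U = {J, K, L, M}: f^{-1}(U) = {ν, ξ, ρ, σ} ∈ τ_X ✓.
Found U = {J} with f^{-1}(U) = {ν, ξ} not in τ_X. Therefore f is NOT continuous.


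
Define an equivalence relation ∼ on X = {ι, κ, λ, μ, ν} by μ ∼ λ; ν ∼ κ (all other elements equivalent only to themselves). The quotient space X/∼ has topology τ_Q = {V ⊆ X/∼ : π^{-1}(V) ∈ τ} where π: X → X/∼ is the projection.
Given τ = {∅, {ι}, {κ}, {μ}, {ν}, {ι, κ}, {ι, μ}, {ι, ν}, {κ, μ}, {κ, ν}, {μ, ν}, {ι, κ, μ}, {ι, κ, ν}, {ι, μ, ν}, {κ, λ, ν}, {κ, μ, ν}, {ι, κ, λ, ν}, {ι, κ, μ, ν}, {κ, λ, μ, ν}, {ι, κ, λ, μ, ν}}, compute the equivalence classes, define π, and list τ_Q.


X/∼ = {[ι], [κ=ν], [λ=μ]}; |τ_Q| = 6.

Equivalence classes: [ι], [κ=ν], [λ=μ].
Quotient map π: X → X/∼ sends ι ↦ [ι], κ ↦ [κ=ν], λ ↦ [λ=μ], μ ↦ [λ=μ], ν ↦ [κ=ν].
For each subset V ⊆ X/∼, compute π^{-1}(V) ⊆ X and check whether π^{-1}(V) ∈ τ. V is open in τ_Q iff π^{-1}(V) ∈ τ.
  V = {}: π^{-1}(V) = ∅ ∈ τ ✓.
  V = {[ι]}: π^{-1}(V) = {ι} ∈ τ ✓.
  V = {[κ=ν]}: π^{-1}(V) = {κ, ν} ∈ τ ✓.
  V = {[ι], [κ=ν]}: π^{-1}(V) = {ι, κ, ν} ∈ τ ✓.
  V = {[λ=μ]}: π^{-1}(V) = {λ, μ} ∉ τ ✗.
  V = {[ι], [λ=μ]}: π^{-1}(V) = {ι, λ, μ} ∉ τ ✗.
  V = {[κ=ν], [λ=μ]}: π^{-1}(V) = {κ, λ, μ, ν} ∈ τ ✓.
  V = {[ι], [κ=ν], [λ=μ]}: π^{-1}(V) = {ι, κ, λ, μ, ν} ∈ τ ✓.
Open sets in the quotient: τ_Q = {{}, {[ι]}, {[κ=ν]}, {[ι], [κ=ν]}, {[κ=ν], [λ=μ]}, {[ι], [κ=ν], [λ=μ]}} (6 elements).


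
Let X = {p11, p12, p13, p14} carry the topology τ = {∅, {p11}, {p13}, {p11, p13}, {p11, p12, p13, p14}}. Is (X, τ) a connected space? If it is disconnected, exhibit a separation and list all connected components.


(X, τ) is connected.

Find clopen sets (U ∈ τ with X ∖ U ∈ τ):
  U = ∅, X ∖ U = {p11, p12, p13, p14} — both open, so U is clopen.
  U = {p11, p12, p13, p14}, X ∖ U = ∅ — both open, so U is clopen.
Only trivial clopens (∅ and X) exist, so (X, τ) is connected.
Compute connected components by grouping points that agree on all clopens:
  component: {p11, p12, p13, p14}


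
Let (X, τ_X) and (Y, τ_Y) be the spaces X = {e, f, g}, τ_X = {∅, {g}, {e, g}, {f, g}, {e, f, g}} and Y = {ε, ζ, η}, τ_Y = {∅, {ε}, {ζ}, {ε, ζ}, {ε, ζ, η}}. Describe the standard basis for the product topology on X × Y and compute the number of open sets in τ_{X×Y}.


Basis B = {∅ × ∅, {g} × {ε}, {g} × {ζ}, {e, g} × {ε}, {e, g} × {ζ}, {f, g} × {ε}, {f, g} × {ζ}, {g} × {ε, ζ}, {e, f, g} × {ε}, {e, f, g} × {ζ}, {g} × {ε, ζ, η}, {e, g} × {ε, ζ}, {f, g} × {ε, ζ}, {e, g} × {ε, ζ, η}, {e, f, g} × {ε, ζ}, {f, g} × {ε, ζ, η}, {e, f, g} × {ε, ζ, η}}; |τ_{X×Y}| = 50.

Enumerate products U × V with U ∈ τ_X, V ∈ τ_Y (deduplicated):
  ∅ × ∅ = {} (∅)
  {g} × {ε} = {(g,ε)}
  {g} × {ζ} = {(g,ζ)}
  {e, g} × {ε} = {(e,ε), (g,ε)}
  {e, g} × {ζ} = {(e,ζ), (g,ζ)}
  {f, g} × {ε} = {(f,ε), (g,ε)}
  {f, g} × {ζ} = {(f,ζ), (g,ζ)}
  {g} × {ε, ζ} = {(g,ε), (g,ζ)}
  {e, f, g} × {ε} = {(e,ε), (f,ε), (g,ε)}
  {e, f, g} × {ζ} = {(e,ζ), (f,ζ), (g,ζ)}
  {g} × {ε, ζ, η} = {(g,ε), (g,ζ), (g,η)}
  {e, g} × {ε, ζ} = {(e,ε), (e,ζ), (g,ε), (g,ζ)}
  {f, g} × {ε, ζ} = {(f,ε), (f,ζ), (g,ε), (g,ζ)}
  {e, g} × {ε, ζ, η} = {(e,ε), (e,ζ), (e,η), (g,ε), (g,ζ), (g,η)}
  {e, f, g} × {ε, ζ} = {(e,ε), (e,ζ), (f,ε), (f,ζ), (g,ε), (g,ζ)}
  {f, g} × {ε, ζ, η} = {(f,ε), (f,ζ), (f,η), (g,ε), (g,ζ), (g,η)}
  {e, f, g} × {ε, ζ, η} = {(e,ε), (e,ζ), (e,η), (f,ε), (f,ζ), (f,η), (g,ε), (g,ζ), (g,η)}
These 17 distinct sets form the basis B.
Close under arbitrary unions to get τ_{X×Y}; counting gives |τ_{X×Y}| = 50.


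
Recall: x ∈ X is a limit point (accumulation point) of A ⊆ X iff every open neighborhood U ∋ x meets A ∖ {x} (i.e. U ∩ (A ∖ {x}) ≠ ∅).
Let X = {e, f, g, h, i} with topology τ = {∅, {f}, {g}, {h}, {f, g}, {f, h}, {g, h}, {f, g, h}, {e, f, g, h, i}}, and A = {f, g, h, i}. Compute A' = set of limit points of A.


A' = {e, i}

For each x ∈ X, list the open sets U ∈ τ with x ∈ U, then check whether U ∩ (A ∖ {x}) ≠ ∅ for every such U.
  x = e: opens ∋ x are {e, f, g, h, i}; each meets A ∖ {e}, so x IS a limit point.
  x = f: open {f} ∋ x has {f} ∩ (A ∖ {f}) = ∅, so x is NOT a limit point.
  x = g: open {g} ∋ x has {g} ∩ (A ∖ {g}) = ∅, so x is NOT a limit point.
  x = h: open {h} ∋ x has {h} ∩ (A ∖ {h}) = ∅, so x is NOT a limit point.
  x = i: opens ∋ x are {e, f, g, h, i}; each meets A ∖ {i}, so x IS a limit point.
Collecting: A' = {e, i}.


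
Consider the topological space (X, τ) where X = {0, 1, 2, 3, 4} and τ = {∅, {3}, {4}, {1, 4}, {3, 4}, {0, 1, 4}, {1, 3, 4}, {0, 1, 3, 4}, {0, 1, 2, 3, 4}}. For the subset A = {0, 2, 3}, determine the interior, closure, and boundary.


int(A) = {3}, cl(A) = {0, 2, 3}, ∂A = {0, 2}.

Closed sets in (X, τ) are complements of opens:
  closed(X, τ) = {∅, {2}, {0, 2}, {2, 3}, {0, 1, 2}, {0, 2, 3}, {0, 1, 2, 3}, {0, 1, 2, 4}, {0, 1, 2, 3, 4}}.
int(A) = ⋃ {U ∈ τ : U ⊆ A}. Opens contained in A: ∅, {3}.
Taking the union of these: int(A) = {3}.
cl(A) = ⋂ {C closed : A ⊆ C}. Closed sets containing A: {0, 2, 3}, {0, 1, 2, 3}, {0, 1, 2, 3, 4}.
Intersecting these: cl(A) = {0, 2, 3}.
∂A = cl(A) ∖ int(A) = {0, 2, 3} ∖ {3} = {0, 2}.


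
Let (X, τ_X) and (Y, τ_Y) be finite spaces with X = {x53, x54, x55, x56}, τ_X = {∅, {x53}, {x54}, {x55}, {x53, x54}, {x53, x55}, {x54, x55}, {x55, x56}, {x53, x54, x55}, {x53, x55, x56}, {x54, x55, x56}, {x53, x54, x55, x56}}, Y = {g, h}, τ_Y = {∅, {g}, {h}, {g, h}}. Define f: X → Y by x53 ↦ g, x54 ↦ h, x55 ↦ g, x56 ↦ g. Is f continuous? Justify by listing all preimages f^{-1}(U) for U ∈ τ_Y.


f IS continuous.

Compute f^{-1}(U) for each U ∈ τ_Y:
  U = ∅: f^{-1}(U) = ∅ ∈ τ_X ✓.
  U = {g}: f^{-1}(U) = {x53, x55, x56} ∈ τ_X ✓.
  U = {h}: f^{-1}(U) = {x54} ∈ τ_X ✓.
  U = {g, h}: f^{-1}(U) = {x53, x54, x55, x56} ∈ τ_X ✓.
Every preimage lies in τ_X, so f IS continuous.


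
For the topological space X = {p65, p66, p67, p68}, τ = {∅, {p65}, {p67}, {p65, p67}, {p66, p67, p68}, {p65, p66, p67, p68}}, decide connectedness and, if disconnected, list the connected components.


(X, τ) is disconnected; components = [{p65}, {p66, p67, p68}].

Find clopen sets (U ∈ τ with X ∖ U ∈ τ):
  U = ∅, X ∖ U = {p65, p66, p67, p68} — both open, so U is clopen.
  U = {p65}, X ∖ U = {p66, p67, p68} — both open, so U is clopen.
  U = {p66, p67, p68}, X ∖ U = {p65} — both open, so U is clopen.
  U = {p65, p66, p67, p68}, X ∖ U = ∅ — both open, so U is clopen.
Nontrivial clopen(s) exist: e.g. {p65}. So (X, τ) is disconnected.
Compute connected components by grouping points that agree on all clopens:
  component: {p65}
  component: {p66, p67, p68}


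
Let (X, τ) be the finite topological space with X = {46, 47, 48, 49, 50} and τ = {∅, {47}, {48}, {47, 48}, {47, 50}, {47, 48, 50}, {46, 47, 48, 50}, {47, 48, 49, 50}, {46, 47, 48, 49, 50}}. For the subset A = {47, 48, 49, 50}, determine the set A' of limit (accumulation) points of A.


A' = {46, 49, 50}

For each x ∈ X, list the open sets U ∈ τ with x ∈ U, then check whether U ∩ (A ∖ {x}) ≠ ∅ for every such U.
  x = 46: opens ∋ x are {46, 47, 48, 50}, {46, 47, 48, 49, 50}; each meets A ∖ {46}, so x IS a limit point.
  x = 47: open {47} ∋ x has {47} ∩ (A ∖ {47}) = ∅, so x is NOT a limit point.
  x = 48: open {48} ∋ x has {48} ∩ (A ∖ {48}) = ∅, so x is NOT a limit point.
  x = 49: opens ∋ x are {47, 48, 49, 50}, {46, 47, 48, 49, 50}; each meets A ∖ {49}, so x IS a limit point.
  x = 50: opens ∋ x are {47, 50}, {47, 48, 50}, {46, 47, 48, 50}, {47, 48, 49, 50}, {46, 47, 48, 49, 50}; each meets A ∖ {50}, so x IS a limit point.
Collecting: A' = {46, 49, 50}.


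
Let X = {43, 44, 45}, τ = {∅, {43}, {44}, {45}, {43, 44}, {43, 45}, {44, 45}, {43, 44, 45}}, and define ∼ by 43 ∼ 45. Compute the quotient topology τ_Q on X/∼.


X/∼ = {[43=45], [44]}; |τ_Q| = 4.

Equivalence classes: [43=45], [44].
Quotient map π: X → X/∼ sends 43 ↦ [43=45], 44 ↦ [44], 45 ↦ [43=45].
For each subset V ⊆ X/∼, compute π^{-1}(V) ⊆ X and check whether π^{-1}(V) ∈ τ. V is open in τ_Q iff π^{-1}(V) ∈ τ.
  V = {}: π^{-1}(V) = ∅ ∈ τ ✓.
  V = {[43=45]}: π^{-1}(V) = {43, 45} ∈ τ ✓.
  V = {[44]}: π^{-1}(V) = {44} ∈ τ ✓.
  V = {[43=45], [44]}: π^{-1}(V) = {43, 44, 45} ∈ τ ✓.
Open sets in the quotient: τ_Q = {{}, {[43=45]}, {[44]}, {[43=45], [44]}} (4 elements).


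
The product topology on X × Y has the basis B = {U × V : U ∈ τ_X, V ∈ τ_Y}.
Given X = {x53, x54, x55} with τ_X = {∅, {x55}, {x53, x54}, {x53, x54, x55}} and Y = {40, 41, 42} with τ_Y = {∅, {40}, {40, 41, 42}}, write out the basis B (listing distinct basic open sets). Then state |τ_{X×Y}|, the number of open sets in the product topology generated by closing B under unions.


Basis B = {∅ × ∅, {x55} × {40}, {x53, x54} × {40}, {x53, x54, x55} × {40}, {x55} × {40, 41, 42}, {x53, x54} × {40, 41, 42}, {x53, x54, x55} × {40, 41, 42}}; |τ_{X×Y}| = 9.

Enumerate products U × V with U ∈ τ_X, V ∈ τ_Y (deduplicated):
  ∅ × ∅ = {} (∅)
  {x55} × {40} = {(x55,40)}
  {x53, x54} × {40} = {(x53,40), (x54,40)}
  {x53, x54, x55} × {40} = {(x53,40), (x54,40), (x55,40)}
  {x55} × {40, 41, 42} = {(x55,40), (x55,41), (x55,42)}
  {x53, x54} × {40, 41, 42} = {(x53,40), (x53,41), (x53,42), (x54,40), (x54,41), (x54,42)}
  {x53, x54, x55} × {40, 41, 42} = {(x53,40), (x53,41), (x53,42), (x54,40), (x54,41), (x54,42), (x55,40), (x55,41), (x55,42)}
These 7 distinct sets form the basis B.
Close under arbitrary unions to get τ_{X×Y}; counting gives |τ_{X×Y}| = 9.
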